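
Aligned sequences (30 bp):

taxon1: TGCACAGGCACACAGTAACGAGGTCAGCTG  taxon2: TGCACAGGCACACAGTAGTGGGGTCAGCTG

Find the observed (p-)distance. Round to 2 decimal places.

The sequences differ at 3 of 30 positions (sites 18, 19, 21).
p = 3/30 = 0.10.

0.10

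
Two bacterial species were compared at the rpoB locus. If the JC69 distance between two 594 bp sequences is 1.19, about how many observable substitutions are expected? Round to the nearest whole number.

354

Invert JC69: p = (3/4)(1 − e^(−4d/3)) = 0.75 × (1 − e^(-1.586667)) = 0.75 × (1 − 0.204606) = 0.596546.
Expected differing sites = pL ≈ 0.596546 × 594 = 354.348324 ≈ 354.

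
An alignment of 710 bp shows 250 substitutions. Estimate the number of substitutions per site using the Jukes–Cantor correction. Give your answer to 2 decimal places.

0.48

p = 250/710 ≈ 0.352113.
d = −(3/4) ln(1 − 4p/3) = −0.75 ln(1 − 0.469484) = −0.75 ln(0.530516)
  = −0.75 × (-0.633905) = 0.475429 substitutions/site.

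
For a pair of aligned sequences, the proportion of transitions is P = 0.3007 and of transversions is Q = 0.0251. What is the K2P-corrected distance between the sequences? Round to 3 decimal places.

0.505

Under the Kimura two-parameter model, d = −½ ln(1 − 2P − Q) − ¼ ln(1 − 2Q).
1 − 2P − Q = 0.3735, giving −½ ln(0.3735) = 0.492419.
1 − 2Q = 0.9498, giving −¼ ln(0.9498) = 0.012876.
d = 0.492419 + 0.012876 = 0.505295.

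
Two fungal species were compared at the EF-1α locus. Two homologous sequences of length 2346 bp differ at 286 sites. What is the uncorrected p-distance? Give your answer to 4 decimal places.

p = 286/2346 = 0.121909… ≈ 0.1219 (to 4 d.p.).

0.1219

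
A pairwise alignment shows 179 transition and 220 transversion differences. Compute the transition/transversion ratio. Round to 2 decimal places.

R = 179/220 = 0.813636… ≈ 0.81 (to 2 d.p.).

0.81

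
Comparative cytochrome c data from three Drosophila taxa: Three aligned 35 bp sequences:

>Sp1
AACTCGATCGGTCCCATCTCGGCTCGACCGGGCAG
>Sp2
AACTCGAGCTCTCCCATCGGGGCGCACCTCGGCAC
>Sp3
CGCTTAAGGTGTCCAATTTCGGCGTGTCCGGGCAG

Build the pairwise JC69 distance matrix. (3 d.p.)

Sp1–Sp2: 11/35 sites differ → p ≈ 0.314286, d = −0.75 ln(1 − 0.419048) = 0.407315 ≈ 0.407.
Sp1–Sp3: 12/35 sites differ → p ≈ 0.342857, d = −0.75 ln(1 − 0.457143) = 0.458182 ≈ 0.458.
Sp2–Sp3: 16/35 sites differ → p ≈ 0.457143, d = −0.75 ln(1 − 0.609524) = 0.705292 ≈ 0.705.

d(Sp1,Sp2) = 0.407, d(Sp1,Sp3) = 0.458, d(Sp2,Sp3) = 0.705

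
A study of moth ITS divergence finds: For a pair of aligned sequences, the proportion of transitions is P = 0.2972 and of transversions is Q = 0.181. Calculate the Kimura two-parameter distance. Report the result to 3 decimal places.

Under the Kimura two-parameter model, d = −½ ln(1 − 2P − Q) − ¼ ln(1 − 2Q).
1 − 2P − Q = 0.2246, giving −½ ln(0.2246) = 0.746717.
1 − 2Q = 0.638, giving −¼ ln(0.638) = 0.112354.
d = 0.746717 + 0.112354 = 0.859071.

0.859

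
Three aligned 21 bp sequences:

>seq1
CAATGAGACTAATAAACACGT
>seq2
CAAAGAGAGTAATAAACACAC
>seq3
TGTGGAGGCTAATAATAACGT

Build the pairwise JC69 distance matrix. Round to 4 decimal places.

d(seq1,seq2) = 0.2197, d(seq1,seq3) = 0.4408, d(seq2,seq3) = 0.7557

seq1–seq2: 4/21 sites differ → p ≈ 0.190476, d = −0.75 ln(1 − 0.253968) = 0.219740 ≈ 0.2197.
seq1–seq3: 7/21 sites differ → p ≈ 0.333333, d = −0.75 ln(1 − 0.444444) = 0.440839 ≈ 0.4408.
seq2–seq3: 10/21 sites differ → p ≈ 0.47619, d = −0.75 ln(1 − 0.63492) = 0.755729 ≈ 0.7557.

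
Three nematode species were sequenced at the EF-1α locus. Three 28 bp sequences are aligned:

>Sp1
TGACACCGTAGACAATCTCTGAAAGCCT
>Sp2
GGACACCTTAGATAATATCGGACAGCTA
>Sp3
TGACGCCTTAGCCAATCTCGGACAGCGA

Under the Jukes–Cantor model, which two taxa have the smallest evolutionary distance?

Sp1–Sp2: 8/28 differ, p = 0.286, d = 0.360.
Sp1–Sp3: 7/28 differ, p = 0.250, d = 0.304.
Sp2–Sp3: 6/28 differ, p = 0.214, d = 0.252.
The smallest distance is between Sp2 and Sp3.

Sp2 and Sp3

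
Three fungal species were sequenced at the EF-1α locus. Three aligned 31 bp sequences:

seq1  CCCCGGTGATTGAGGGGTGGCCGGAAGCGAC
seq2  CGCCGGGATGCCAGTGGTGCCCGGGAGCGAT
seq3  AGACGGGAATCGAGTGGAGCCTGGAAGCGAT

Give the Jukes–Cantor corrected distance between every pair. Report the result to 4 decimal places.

seq1–seq2: 11/31 sites differ → p ≈ 0.354839, d = −0.75 ln(1 − 0.473119) = 0.480585 ≈ 0.4806.
seq1–seq3: 11/31 sites differ → p ≈ 0.354839, d = −0.75 ln(1 − 0.473119) = 0.480585 ≈ 0.4806.
seq2–seq3: 8/31 sites differ → p ≈ 0.258065, d = −0.75 ln(1 − 0.344087) = 0.316295 ≈ 0.3163.

d(seq1,seq2) = 0.4806, d(seq1,seq3) = 0.4806, d(seq2,seq3) = 0.3163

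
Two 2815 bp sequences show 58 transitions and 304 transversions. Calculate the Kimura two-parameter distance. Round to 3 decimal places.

P = 58/2815 ≈ 0.020604 and Q = 304/2815 ≈ 0.107993.
Under the Kimura two-parameter model, d = −½ ln(1 − 2P − Q) − ¼ ln(1 − 2Q).
1 − 2P − Q = 0.850799, giving −½ ln(0.850799) = 0.080790.
1 − 2Q = 0.784014, giving −¼ ln(0.784014) = 0.060832.
d = 0.080790 + 0.060832 = 0.141622.

0.142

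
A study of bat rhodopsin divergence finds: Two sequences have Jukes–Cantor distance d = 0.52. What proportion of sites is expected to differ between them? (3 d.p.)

p = (3/4)(1 − e^(−4d/3)) = 0.75 × (1 − e^(-0.693333)) = 0.75 × (1 − 0.499907) = 0.375070.

0.375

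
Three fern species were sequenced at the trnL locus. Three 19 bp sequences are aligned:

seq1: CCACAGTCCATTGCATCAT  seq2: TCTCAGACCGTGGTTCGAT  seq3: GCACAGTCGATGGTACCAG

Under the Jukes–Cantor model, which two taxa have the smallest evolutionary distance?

seq1–seq2: 9/19 differ, p = 0.474, d = 0.749.
seq1–seq3: 6/19 differ, p = 0.316, d = 0.410.
seq2–seq3: 8/19 differ, p = 0.421, d = 0.618.
The smallest distance is between seq1 and seq3.

seq1 and seq3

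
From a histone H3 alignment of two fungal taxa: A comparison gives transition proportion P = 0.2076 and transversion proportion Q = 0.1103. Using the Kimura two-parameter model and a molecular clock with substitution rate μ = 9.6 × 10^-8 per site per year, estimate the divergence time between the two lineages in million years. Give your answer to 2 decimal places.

2.27

Under the Kimura two-parameter model, d = −½ ln(1 − 2P − Q) − ¼ ln(1 − 2Q).
1 − 2P − Q = 0.4745, giving −½ ln(0.4745) = 0.372747.
1 − 2Q = 0.7794, giving −¼ ln(0.7794) = 0.062308.
d = 0.372747 + 0.062308 = 0.435055.
Under a molecular clock d = 2μt, so t = d/(2μ) = 0.435055 / (2 × 9.6 × 10^-8) = 2.27 million years.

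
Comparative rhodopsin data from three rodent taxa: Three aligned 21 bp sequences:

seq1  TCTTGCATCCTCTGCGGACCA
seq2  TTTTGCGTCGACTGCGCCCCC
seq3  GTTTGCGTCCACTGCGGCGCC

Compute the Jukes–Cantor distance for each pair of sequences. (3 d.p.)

d(seq1,seq2) = 0.441, d(seq1,seq3) = 0.441, d(seq2,seq3) = 0.220

seq1–seq2: 7/21 sites differ → p ≈ 0.333333, d = −0.75 ln(1 − 0.444444) = 0.440839 ≈ 0.441.
seq1–seq3: 7/21 sites differ → p ≈ 0.333333, d = −0.75 ln(1 − 0.444444) = 0.440839 ≈ 0.441.
seq2–seq3: 4/21 sites differ → p ≈ 0.190476, d = −0.75 ln(1 − 0.253968) = 0.219740 ≈ 0.220.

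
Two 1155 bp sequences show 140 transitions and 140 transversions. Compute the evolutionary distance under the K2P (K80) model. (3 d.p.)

P = 140/1155 ≈ 0.121212 and Q = 140/1155 ≈ 0.121212.
Under the Kimura two-parameter model, d = −½ ln(1 − 2P − Q) − ¼ ln(1 − 2Q).
1 − 2P − Q = 0.636364, giving −½ ln(0.636364) = 0.225992.
1 − 2Q = 0.757576, giving −¼ ln(0.757576) = 0.069408.
d = 0.225992 + 0.069408 = 0.295400.

0.295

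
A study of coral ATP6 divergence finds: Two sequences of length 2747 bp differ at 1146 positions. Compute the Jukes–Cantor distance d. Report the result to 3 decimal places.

0.609

p = 1146/2747 ≈ 0.417182.
d = −(3/4) ln(1 − 4p/3) = −0.75 ln(1 − 0.556243) = −0.75 ln(0.443757)
  = −0.75 × (-0.812478) = 0.609359 substitutions/site.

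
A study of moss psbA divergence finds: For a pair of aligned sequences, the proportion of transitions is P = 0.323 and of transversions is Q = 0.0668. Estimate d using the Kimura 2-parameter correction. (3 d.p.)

0.660

Under the Kimura two-parameter model, d = −½ ln(1 − 2P − Q) − ¼ ln(1 − 2Q).
1 − 2P − Q = 0.2872, giving −½ ln(0.2872) = 0.623788.
1 − 2Q = 0.8664, giving −¼ ln(0.8664) = 0.035852.
d = 0.623788 + 0.035852 = 0.659640.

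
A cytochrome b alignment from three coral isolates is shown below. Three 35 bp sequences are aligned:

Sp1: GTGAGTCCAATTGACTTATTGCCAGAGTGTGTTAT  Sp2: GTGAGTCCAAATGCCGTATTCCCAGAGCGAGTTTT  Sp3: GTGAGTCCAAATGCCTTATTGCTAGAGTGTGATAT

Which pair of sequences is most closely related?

Sp1 and Sp3

Sp1–Sp2: 7/35 differ, p = 0.200, d = 0.233.
Sp1–Sp3: 4/35 differ, p = 0.114, d = 0.124.
Sp2–Sp3: 7/35 differ, p = 0.200, d = 0.233.
The smallest distance is between Sp1 and Sp3.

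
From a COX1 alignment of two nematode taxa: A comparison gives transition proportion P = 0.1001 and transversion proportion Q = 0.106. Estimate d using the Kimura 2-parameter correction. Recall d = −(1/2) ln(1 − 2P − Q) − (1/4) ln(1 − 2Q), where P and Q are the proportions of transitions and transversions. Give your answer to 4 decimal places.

Under the Kimura two-parameter model, d = −½ ln(1 − 2P − Q) − ¼ ln(1 − 2Q).
1 − 2P − Q = 0.6938, giving −½ ln(0.6938) = 0.182786.
1 − 2Q = 0.788, giving −¼ ln(0.788) = 0.059564.
d = 0.182786 + 0.059564 = 0.242350.

0.2424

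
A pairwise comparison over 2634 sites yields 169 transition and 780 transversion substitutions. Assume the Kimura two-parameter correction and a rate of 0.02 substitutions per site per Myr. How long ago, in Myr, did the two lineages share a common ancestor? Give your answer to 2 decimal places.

P = 169/2634 ≈ 0.064161 and Q = 780/2634 ≈ 0.296128.
Under the Kimura two-parameter model, d = −½ ln(1 − 2P − Q) − ¼ ln(1 − 2Q).
1 − 2P − Q = 0.57555, giving −½ ln(0.57555) = 0.276215.
1 − 2Q = 0.407744, giving −¼ ln(0.407744) = 0.224279.
d = 0.276215 + 0.224279 = 0.500494.
Under a molecular clock d = 2μt, so t = d/(2μ) = 0.500494 / (2 × 0.02) = 12.51 Myr.

12.51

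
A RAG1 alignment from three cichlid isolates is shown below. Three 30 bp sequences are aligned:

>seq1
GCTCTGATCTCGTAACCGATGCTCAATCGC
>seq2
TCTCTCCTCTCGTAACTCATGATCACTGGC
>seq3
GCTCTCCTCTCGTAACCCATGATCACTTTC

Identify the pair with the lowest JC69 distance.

seq1–seq2: 8/30 differ, p = 0.267, d = 0.330.
seq1–seq3: 7/30 differ, p = 0.233, d = 0.280.
seq2–seq3: 4/30 differ, p = 0.133, d = 0.147.
The smallest distance is between seq2 and seq3.

seq2 and seq3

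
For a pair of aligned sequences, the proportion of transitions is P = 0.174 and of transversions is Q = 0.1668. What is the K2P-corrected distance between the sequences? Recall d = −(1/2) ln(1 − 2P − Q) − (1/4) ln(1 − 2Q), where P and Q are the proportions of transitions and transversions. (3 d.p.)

0.463

Under the Kimura two-parameter model, d = −½ ln(1 − 2P − Q) − ¼ ln(1 − 2Q).
1 − 2P − Q = 0.4852, giving −½ ln(0.4852) = 0.361597.
1 − 2Q = 0.6664, giving −¼ ln(0.6664) = 0.101466.
d = 0.361597 + 0.101466 = 0.463063.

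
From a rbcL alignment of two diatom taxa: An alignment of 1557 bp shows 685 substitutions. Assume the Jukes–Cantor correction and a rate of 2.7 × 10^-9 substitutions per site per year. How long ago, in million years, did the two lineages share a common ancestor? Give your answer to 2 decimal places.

p = 685/1557 ≈ 0.439949.
d = −(3/4) ln(1 − 4p/3) = −0.75 ln(1 − 0.586599) = −0.75 ln(0.413401)
  = −0.75 × (-0.883337) = 0.662503 substitutions/site.
Under a molecular clock d = 2μt, so t = d/(2μ) = 0.662503 / (2 × 2.7 × 10^-9) = 122.69 million years.

122.69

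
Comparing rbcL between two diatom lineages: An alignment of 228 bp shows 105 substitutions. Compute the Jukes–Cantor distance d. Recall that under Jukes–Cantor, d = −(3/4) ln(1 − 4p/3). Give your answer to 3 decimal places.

p = 105/228 ≈ 0.460526.
d = −(3/4) ln(1 − 4p/3) = −0.75 ln(1 − 0.614035) = −0.75 ln(0.385965)
  = −0.75 × (-0.952009) = 0.714007 substitutions/site.

0.714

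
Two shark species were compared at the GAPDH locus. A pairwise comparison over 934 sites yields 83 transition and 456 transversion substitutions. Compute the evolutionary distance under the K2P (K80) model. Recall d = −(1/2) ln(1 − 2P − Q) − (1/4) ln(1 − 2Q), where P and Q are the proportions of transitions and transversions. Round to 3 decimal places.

P = 83/934 ≈ 0.088865 and Q = 456/934 ≈ 0.488223.
Under the Kimura two-parameter model, d = −½ ln(1 − 2P − Q) − ¼ ln(1 − 2Q).
1 − 2P − Q = 0.334047, giving −½ ln(0.334047) = 0.548237.
1 − 2Q = 0.023554, giving −¼ ln(0.023554) = 0.937115.
d = 0.548237 + 0.937115 = 1.485352.

1.485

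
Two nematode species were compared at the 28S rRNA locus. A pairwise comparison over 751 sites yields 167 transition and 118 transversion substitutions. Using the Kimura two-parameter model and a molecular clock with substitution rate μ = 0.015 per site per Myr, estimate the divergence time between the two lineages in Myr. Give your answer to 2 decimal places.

P = 167/751 ≈ 0.22237 and Q = 118/751 ≈ 0.157124.
Under the Kimura two-parameter model, d = −½ ln(1 − 2P − Q) − ¼ ln(1 − 2Q).
1 − 2P − Q = 0.398136, giving −½ ln(0.398136) = 0.460481.
1 − 2Q = 0.685752, giving −¼ ln(0.685752) = 0.094310.
d = 0.460481 + 0.094310 = 0.554791.
Under a molecular clock d = 2μt, so t = d/(2μ) = 0.554791 / (2 × 0.015) = 18.49 Myr.

18.49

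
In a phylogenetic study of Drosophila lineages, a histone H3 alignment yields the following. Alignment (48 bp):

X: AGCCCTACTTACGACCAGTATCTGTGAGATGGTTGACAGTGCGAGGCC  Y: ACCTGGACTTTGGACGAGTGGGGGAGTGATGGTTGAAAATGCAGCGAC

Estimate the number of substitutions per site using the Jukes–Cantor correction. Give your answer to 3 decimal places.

The sequences differ at 19 of 48 sites, so p = 19/48 ≈ 0.395833.
d = −(3/4) ln(1 − 4p/3) = −0.75 ln(1 − 0.527777) = −0.75 ln(0.472223)
  = −0.75 × (-0.750304) = 0.562728 substitutions/site.

0.563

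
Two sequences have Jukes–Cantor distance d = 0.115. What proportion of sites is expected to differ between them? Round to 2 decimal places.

p = (3/4)(1 − e^(−4d/3)) = 0.75 × (1 − e^(-0.153333)) = 0.75 × (1 − 0.857844) = 0.106617.

0.11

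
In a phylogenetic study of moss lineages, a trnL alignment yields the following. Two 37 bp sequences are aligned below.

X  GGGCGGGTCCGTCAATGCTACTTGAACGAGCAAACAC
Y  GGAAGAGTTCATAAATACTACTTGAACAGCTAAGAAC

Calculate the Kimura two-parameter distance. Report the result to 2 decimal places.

Of 37 sites, 9 differences are transitions and 4 are transversions, so P = 9/37 ≈ 0.243243 and Q = 4/37 ≈ 0.108108.
Under the Kimura two-parameter model, d = −½ ln(1 − 2P − Q) − ¼ ln(1 − 2Q).
1 − 2P − Q = 0.405406, giving −½ ln(0.405406) = 0.451433.
1 − 2Q = 0.783784, giving −¼ ln(0.783784) = 0.060905.
d = 0.451433 + 0.060905 = 0.512338.

0.51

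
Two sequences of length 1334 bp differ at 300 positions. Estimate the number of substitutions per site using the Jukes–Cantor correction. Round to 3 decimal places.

p = 300/1334 ≈ 0.224888.
d = −(3/4) ln(1 − 4p/3) = −0.75 ln(1 − 0.299851) = −0.75 ln(0.700149)
  = −0.75 × (-0.356462) = 0.267347 substitutions/site.

0.267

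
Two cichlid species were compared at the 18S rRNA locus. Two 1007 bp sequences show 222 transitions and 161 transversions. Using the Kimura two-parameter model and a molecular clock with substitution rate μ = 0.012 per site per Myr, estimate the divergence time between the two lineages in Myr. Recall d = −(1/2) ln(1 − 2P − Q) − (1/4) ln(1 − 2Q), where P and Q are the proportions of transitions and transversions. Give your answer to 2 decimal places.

P = 222/1007 ≈ 0.220457 and Q = 161/1007 ≈ 0.159881.
Under the Kimura two-parameter model, d = −½ ln(1 − 2P − Q) − ¼ ln(1 − 2Q).
1 − 2P − Q = 0.399205, giving −½ ln(0.399205) = 0.459140.
1 − 2Q = 0.680238, giving −¼ ln(0.680238) = 0.096328.
d = 0.459140 + 0.096328 = 0.555468.
Under a molecular clock d = 2μt, so t = d/(2μ) = 0.555468 / (2 × 0.012) = 23.14 Myr.

23.14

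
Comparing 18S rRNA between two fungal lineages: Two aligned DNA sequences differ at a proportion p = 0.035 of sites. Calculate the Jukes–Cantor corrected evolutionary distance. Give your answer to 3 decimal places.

d = −(3/4) ln(1 − 4p/3) = −0.75 ln(1 − 0.046667) = −0.75 ln(0.953333)
  = −0.75 × (-0.047791) = 0.035843 substitutions/site.

0.036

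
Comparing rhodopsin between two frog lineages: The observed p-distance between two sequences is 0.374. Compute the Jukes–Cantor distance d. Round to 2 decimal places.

0.52

d = −(3/4) ln(1 − 4p/3) = −0.75 ln(1 − 0.498667) = −0.75 ln(0.501333)
  = −0.75 × (-0.690485) = 0.517864 substitutions/site.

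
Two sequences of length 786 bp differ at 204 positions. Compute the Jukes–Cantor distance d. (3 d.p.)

p = 204/786 ≈ 0.259542.
d = −(3/4) ln(1 − 4p/3) = −0.75 ln(1 − 0.346056) = −0.75 ln(0.653944)
  = −0.75 × (-0.424734) = 0.318551 substitutions/site.

0.319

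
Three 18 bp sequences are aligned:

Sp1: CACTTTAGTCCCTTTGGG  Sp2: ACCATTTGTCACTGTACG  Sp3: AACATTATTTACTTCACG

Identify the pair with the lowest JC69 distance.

Sp2 and Sp3

Sp1–Sp2: 8/18 differ, p = 0.444, d = 0.673.
Sp1–Sp3: 8/18 differ, p = 0.444, d = 0.673.
Sp2–Sp3: 6/18 differ, p = 0.333, d = 0.441.
The smallest distance is between Sp2 and Sp3.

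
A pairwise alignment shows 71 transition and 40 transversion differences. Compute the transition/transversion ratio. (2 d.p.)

R = 71/40 = 1.775 ≈ 1.78 (to 2 d.p.).

1.78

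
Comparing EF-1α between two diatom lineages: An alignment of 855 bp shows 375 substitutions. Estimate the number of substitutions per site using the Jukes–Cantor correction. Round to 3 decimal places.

p = 375/855 ≈ 0.438596.
d = −(3/4) ln(1 − 4p/3) = −0.75 ln(1 − 0.584795) = −0.75 ln(0.415205)
  = −0.75 × (-0.878983) = 0.659237 substitutions/site.

0.659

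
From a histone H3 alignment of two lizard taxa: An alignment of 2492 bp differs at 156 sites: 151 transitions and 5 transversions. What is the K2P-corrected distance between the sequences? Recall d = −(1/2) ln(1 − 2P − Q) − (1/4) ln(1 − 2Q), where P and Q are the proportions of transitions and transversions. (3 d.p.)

0.067

P = 151/2492 ≈ 0.060594 and Q = 5/2492 ≈ 0.002006.
Under the Kimura two-parameter model, d = −½ ln(1 − 2P − Q) − ¼ ln(1 − 2Q).
1 − 2P − Q = 0.876806, giving −½ ln(0.876806) = 0.065735.
1 − 2Q = 0.995988, giving −¼ ln(0.995988) = 0.001005.
d = 0.065735 + 0.001005 = 0.066740.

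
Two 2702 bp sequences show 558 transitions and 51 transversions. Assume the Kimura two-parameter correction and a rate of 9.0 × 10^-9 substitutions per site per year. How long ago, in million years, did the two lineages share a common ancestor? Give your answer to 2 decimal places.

16.24

P = 558/2702 ≈ 0.206514 and Q = 51/2702 ≈ 0.018875.
Under the Kimura two-parameter model, d = −½ ln(1 − 2P − Q) − ¼ ln(1 − 2Q).
1 − 2P − Q = 0.568097, giving −½ ln(0.568097) = 0.282732.
1 − 2Q = 0.96225, giving −¼ ln(0.96225) = 0.009620.
d = 0.282732 + 0.009620 = 0.292352.
Under a molecular clock d = 2μt, so t = d/(2μ) = 0.292352 / (2 × 9.0 × 10^-9) = 16.24 million years.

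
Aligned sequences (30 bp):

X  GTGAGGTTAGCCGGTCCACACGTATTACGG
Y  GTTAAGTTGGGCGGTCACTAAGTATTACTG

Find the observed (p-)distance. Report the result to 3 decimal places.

0.300

The sequences differ at 9 of 30 positions (sites 3, 5, 9, 11, 17, 18, 19, 21, 29).
p = 9/30 = 0.300.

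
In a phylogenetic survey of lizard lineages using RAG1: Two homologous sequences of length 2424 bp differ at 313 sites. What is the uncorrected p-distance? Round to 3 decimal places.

0.129

p = 313/2424 = 0.129125… ≈ 0.129 (to 3 d.p.).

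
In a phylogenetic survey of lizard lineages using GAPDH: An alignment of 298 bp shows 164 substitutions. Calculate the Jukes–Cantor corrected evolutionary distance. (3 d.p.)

p = 164/298 ≈ 0.550336.
d = −(3/4) ln(1 − 4p/3) = −0.75 ln(1 − 0.733781) = −0.75 ln(0.266219)
  = −0.75 × (-1.323436) = 0.992577 substitutions/site.

0.993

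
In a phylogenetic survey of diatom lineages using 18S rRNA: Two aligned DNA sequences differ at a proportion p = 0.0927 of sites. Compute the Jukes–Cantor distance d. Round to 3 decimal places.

d = −(3/4) ln(1 − 4p/3) = −0.75 ln(1 − 0.1236) = −0.75 ln(0.8764)
  = −0.75 × (-0.131933) = 0.098950 substitutions/site.

0.099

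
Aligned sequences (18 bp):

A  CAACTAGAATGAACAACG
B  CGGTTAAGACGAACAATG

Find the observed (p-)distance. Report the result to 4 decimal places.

0.3889

The sequences differ at 7 of 18 positions (sites 2, 3, 4, 7, 8, 10, 17).
p = 7/18 = 0.388888… ≈ 0.3889 (to 4 d.p.).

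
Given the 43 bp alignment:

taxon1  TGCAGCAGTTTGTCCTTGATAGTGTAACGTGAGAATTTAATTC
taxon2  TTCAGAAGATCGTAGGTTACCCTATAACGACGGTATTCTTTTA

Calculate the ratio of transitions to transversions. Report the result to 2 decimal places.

0.33

Transitions are A↔G and C↔T; transversions are all other mismatches.
Transitions: 5. Transversions: 15.
R = 5/15 = 0.333333… ≈ 0.33 (to 2 d.p.).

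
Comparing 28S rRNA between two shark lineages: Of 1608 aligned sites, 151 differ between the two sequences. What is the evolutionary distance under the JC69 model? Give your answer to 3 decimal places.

p = 151/1608 ≈ 0.093905.
d = −(3/4) ln(1 − 4p/3) = −0.75 ln(1 − 0.125207) = −0.75 ln(0.874793)
  = −0.75 × (-0.133768) = 0.100326 substitutions/site.

0.100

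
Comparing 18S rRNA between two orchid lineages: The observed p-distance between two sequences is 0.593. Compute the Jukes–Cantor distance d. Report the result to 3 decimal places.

d = −(3/4) ln(1 − 4p/3) = −0.75 ln(1 − 0.790667) = −0.75 ln(0.209333)
  = −0.75 × (-1.563829) = 1.172872 substitutions/site.

1.173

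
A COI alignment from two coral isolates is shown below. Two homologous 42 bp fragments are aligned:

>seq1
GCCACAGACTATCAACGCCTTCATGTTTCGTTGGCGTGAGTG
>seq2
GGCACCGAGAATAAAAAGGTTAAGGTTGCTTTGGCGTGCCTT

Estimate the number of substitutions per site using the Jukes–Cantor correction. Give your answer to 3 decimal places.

0.532

The sequences differ at 16 of 42 sites, so p = 16/42 ≈ 0.380952.
d = −(3/4) ln(1 − 4p/3) = −0.75 ln(1 − 0.507936) = −0.75 ln(0.492064)
  = −0.75 × (-0.709146) = 0.531860 substitutions/site.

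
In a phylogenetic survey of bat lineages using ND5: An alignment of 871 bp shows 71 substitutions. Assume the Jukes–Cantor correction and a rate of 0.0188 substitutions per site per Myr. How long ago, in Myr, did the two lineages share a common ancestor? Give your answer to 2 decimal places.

p = 71/871 ≈ 0.081515.
d = −(3/4) ln(1 − 4p/3) = −0.75 ln(1 − 0.108687) = −0.75 ln(0.891313)
  = −0.75 × (-0.115060) = 0.086295 substitutions/site.
Under a molecular clock d = 2μt, so t = d/(2μ) = 0.086295 / (2 × 0.0188) = 2.30 Myr.

2.30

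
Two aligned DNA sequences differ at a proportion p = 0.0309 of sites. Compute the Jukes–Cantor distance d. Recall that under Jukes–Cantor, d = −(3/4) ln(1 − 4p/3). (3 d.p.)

0.032

d = −(3/4) ln(1 − 4p/3) = −0.75 ln(1 − 0.0412) = −0.75 ln(0.9588)
  = −0.75 × (-0.042073) = 0.031555 substitutions/site.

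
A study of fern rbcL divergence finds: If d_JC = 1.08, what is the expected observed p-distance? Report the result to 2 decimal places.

0.57

p = (3/4)(1 − e^(−4d/3)) = 0.75 × (1 − e^(-1.44)) = 0.75 × (1 − 0.236928) = 0.572304.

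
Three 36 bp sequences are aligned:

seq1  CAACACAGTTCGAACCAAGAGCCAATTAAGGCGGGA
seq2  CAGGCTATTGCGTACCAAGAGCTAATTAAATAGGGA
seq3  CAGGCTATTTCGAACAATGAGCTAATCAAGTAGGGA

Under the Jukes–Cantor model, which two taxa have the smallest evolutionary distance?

seq1–seq2: 11/36 differ, p = 0.306, d = 0.392.
seq1–seq3: 11/36 differ, p = 0.306, d = 0.392.
seq2–seq3: 6/36 differ, p = 0.167, d = 0.188.
The smallest distance is between seq2 and seq3.

seq2 and seq3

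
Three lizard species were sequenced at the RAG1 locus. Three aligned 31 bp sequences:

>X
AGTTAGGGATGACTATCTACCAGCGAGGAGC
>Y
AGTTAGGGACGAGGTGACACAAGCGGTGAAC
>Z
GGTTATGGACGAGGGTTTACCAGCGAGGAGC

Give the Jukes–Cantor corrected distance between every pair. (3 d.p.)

d(X,Y) = 0.481, d(X,Z) = 0.269, d(Y,Z) = 0.422

X–Y: 11/31 sites differ → p ≈ 0.354839, d = −0.75 ln(1 − 0.473119) = 0.480585 ≈ 0.481.
X–Z: 7/31 sites differ → p ≈ 0.225806, d = −0.75 ln(1 − 0.301075) = 0.268659 ≈ 0.269.
Y–Z: 10/31 sites differ → p ≈ 0.322581, d = −0.75 ln(1 − 0.430108) = 0.421731 ≈ 0.422.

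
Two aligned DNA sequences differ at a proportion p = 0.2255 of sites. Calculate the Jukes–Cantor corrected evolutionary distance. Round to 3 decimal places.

d = −(3/4) ln(1 − 4p/3) = −0.75 ln(1 − 0.300667) = −0.75 ln(0.699333)
  = −0.75 × (-0.357628) = 0.268221 substitutions/site.

0.268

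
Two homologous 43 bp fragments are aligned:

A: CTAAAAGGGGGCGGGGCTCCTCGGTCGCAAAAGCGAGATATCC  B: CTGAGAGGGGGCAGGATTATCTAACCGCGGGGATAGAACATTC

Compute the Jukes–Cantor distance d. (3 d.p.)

0.937

The sequences differ at 23 of 43 sites, so p = 23/43 ≈ 0.534884.
d = −(3/4) ln(1 − 4p/3) = −0.75 ln(1 − 0.713179) = −0.75 ln(0.286821)
  = −0.75 × (-1.248897) = 0.936673 substitutions/site.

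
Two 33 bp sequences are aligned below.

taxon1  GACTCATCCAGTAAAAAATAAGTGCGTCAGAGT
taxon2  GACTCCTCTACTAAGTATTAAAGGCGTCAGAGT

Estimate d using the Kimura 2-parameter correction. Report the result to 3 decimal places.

Of 33 sites, 3 differences are transitions and 5 are transversions, so P = 3/33 ≈ 0.090909 and Q = 5/33 ≈ 0.151515.
Under the Kimura two-parameter model, d = −½ ln(1 − 2P − Q) − ¼ ln(1 − 2Q).
1 − 2P − Q = 0.666667, giving −½ ln(0.666667) = 0.202732.
1 − 2Q = 0.69697, giving −¼ ln(0.69697) = 0.090253.
d = 0.202732 + 0.090253 = 0.292985.

0.293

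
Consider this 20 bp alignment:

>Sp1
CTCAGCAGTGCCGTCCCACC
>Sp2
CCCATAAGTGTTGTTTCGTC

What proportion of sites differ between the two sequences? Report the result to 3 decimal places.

0.450

The sequences differ at 9 of 20 positions (sites 2, 5, 6, 11, 12, 15, 16, 18, 19).
p = 9/20 = 0.450.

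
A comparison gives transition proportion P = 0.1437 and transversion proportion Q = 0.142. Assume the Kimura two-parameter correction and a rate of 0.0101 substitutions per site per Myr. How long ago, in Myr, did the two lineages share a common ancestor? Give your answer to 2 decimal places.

18.02

Under the Kimura two-parameter model, d = −½ ln(1 − 2P − Q) − ¼ ln(1 − 2Q).
1 − 2P − Q = 0.5706, giving −½ ln(0.5706) = 0.280533.
1 − 2Q = 0.716, giving −¼ ln(0.716) = 0.083519.
d = 0.280533 + 0.083519 = 0.364052.
Under a molecular clock d = 2μt, so t = d/(2μ) = 0.364052 / (2 × 0.0101) = 18.02 Myr.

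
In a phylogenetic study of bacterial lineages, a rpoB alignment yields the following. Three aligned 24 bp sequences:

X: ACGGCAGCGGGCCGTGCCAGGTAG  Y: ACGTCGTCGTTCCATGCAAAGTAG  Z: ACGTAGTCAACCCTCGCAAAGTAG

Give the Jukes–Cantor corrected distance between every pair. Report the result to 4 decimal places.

d(X,Y) = 0.4408, d(X,Z) = 0.7083, d(Y,Z) = 0.3041

X–Y: 8/24 sites differ → p ≈ 0.333333, d = −0.75 ln(1 − 0.444444) = 0.440839 ≈ 0.4408.
X–Z: 11/24 sites differ → p ≈ 0.458333, d = −0.75 ln(1 − 0.611111) = 0.708346 ≈ 0.7083.
Y–Z: 6/24 sites differ → p = 0.25, d = −0.75 ln(1 − 0.333333) = 0.304098 ≈ 0.3041.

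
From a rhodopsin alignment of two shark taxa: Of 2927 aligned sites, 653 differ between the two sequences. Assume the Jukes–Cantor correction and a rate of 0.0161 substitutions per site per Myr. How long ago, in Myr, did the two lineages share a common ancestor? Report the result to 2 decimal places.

p = 653/2927 ≈ 0.223095.
d = −(3/4) ln(1 − 4p/3) = −0.75 ln(1 − 0.29746) = −0.75 ln(0.70254)
  = −0.75 × (-0.353053) = 0.264790 substitutions/site.
Under a molecular clock d = 2μt, so t = d/(2μ) = 0.264790 / (2 × 0.0161) = 8.22 Myr.

8.22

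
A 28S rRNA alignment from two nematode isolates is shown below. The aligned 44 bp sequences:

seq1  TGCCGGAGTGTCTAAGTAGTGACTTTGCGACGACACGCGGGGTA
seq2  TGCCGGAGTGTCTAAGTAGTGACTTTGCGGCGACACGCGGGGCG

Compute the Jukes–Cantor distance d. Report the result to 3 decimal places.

0.071

The sequences differ at 3 of 44 sites (30, 43, 44), so p = 3/44 ≈ 0.068182.
d = −(3/4) ln(1 − 4p/3) = −0.75 ln(1 − 0.090909) = −0.75 ln(0.909091)
  = −0.75 × (-0.095310) = 0.071483 substitutions/site.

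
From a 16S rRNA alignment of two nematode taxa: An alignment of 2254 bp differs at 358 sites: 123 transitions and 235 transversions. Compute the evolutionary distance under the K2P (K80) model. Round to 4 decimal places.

0.1785

P = 123/2254 ≈ 0.05457 and Q = 235/2254 ≈ 0.104259.
Under the Kimura two-parameter model, d = −½ ln(1 − 2P − Q) − ¼ ln(1 − 2Q).
1 − 2P − Q = 0.786601, giving −½ ln(0.786601) = 0.120017.
1 − 2Q = 0.791482, giving −¼ ln(0.791482) = 0.058462.
d = 0.120017 + 0.058462 = 0.178479.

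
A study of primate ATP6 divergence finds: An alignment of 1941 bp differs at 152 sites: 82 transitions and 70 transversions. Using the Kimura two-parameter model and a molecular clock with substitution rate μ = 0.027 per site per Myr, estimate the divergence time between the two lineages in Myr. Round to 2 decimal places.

P = 82/1941 ≈ 0.042246 and Q = 70/1941 ≈ 0.036064.
Under the Kimura two-parameter model, d = −½ ln(1 − 2P − Q) − ¼ ln(1 − 2Q).
1 − 2P − Q = 0.879444, giving −½ ln(0.879444) = 0.064233.
1 − 2Q = 0.927872, giving −¼ ln(0.927872) = 0.018715.
d = 0.064233 + 0.018715 = 0.082948.
Under a molecular clock d = 2μt, so t = d/(2μ) = 0.082948 / (2 × 0.027) = 1.54 Myr.

1.54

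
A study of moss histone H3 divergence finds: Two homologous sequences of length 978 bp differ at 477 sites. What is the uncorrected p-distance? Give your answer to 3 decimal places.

p = 477/978 = 0.487730… ≈ 0.488 (to 3 d.p.).

0.488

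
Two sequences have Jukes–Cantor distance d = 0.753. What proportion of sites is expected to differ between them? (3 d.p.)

0.475

p = (3/4)(1 − e^(−4d/3)) = 0.75 × (1 − e^(-1.004)) = 0.75 × (1 − 0.366411) = 0.475192.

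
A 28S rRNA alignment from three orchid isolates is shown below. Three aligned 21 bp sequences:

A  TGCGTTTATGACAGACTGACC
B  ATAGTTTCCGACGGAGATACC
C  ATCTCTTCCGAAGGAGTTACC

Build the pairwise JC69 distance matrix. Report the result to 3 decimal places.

d(A,B) = 0.635, d(A,C) = 0.756, d(B,C) = 0.286

A–B: 9/21 sites differ → p ≈ 0.428571, d = −0.75 ln(1 − 0.571428) = 0.635472 ≈ 0.635.
A–C: 10/21 sites differ → p ≈ 0.47619, d = −0.75 ln(1 − 0.63492) = 0.755729 ≈ 0.756.
B–C: 5/21 sites differ → p ≈ 0.238095, d = −0.75 ln(1 − 0.31746) = 0.286451 ≈ 0.286.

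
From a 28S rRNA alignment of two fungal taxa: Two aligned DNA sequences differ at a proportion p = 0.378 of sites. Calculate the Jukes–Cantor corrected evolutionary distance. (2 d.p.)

d = −(3/4) ln(1 − 4p/3) = −0.75 ln(1 − 0.504) = −0.75 ln(0.496)
  = −0.75 × (-0.701179) = 0.525884 substitutions/site.

0.53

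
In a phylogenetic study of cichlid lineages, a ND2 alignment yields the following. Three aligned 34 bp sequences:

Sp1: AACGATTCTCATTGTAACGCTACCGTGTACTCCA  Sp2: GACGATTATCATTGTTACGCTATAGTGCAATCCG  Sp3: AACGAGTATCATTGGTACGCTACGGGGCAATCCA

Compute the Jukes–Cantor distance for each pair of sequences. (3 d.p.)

d(Sp1,Sp2) = 0.282, d(Sp1,Sp3) = 0.282, d(Sp2,Sp3) = 0.241

Sp1–Sp2: 8/34 sites differ → p ≈ 0.235294, d = −0.75 ln(1 − 0.313725) = 0.282358 ≈ 0.282.
Sp1–Sp3: 8/34 sites differ → p ≈ 0.235294, d = −0.75 ln(1 − 0.313725) = 0.282358 ≈ 0.282.
Sp2–Sp3: 7/34 sites differ → p ≈ 0.205882, d = −0.75 ln(1 − 0.274509) = 0.240680 ≈ 0.241.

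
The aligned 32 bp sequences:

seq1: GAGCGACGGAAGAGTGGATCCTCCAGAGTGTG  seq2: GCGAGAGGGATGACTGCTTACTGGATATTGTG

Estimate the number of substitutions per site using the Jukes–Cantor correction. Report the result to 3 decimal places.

0.520

The sequences differ at 12 of 32 sites, so p = 12/32 = 0.375.
d = −(3/4) ln(1 − 4p/3) = −0.75 ln(1 − 0.5) = −0.75 ln(0.5)
  = −0.75 × (-0.693147) = 0.519860 substitutions/site.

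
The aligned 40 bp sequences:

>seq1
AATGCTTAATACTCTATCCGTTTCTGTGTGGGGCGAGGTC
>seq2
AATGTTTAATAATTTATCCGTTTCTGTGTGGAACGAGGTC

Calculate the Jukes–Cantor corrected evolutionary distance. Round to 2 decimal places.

0.14

The sequences differ at 5 of 40 sites (5, 12, 14, 32, 33), so p = 5/40 = 0.125.
d = −(3/4) ln(1 − 4p/3) = −0.75 ln(1 − 0.166667) = −0.75 ln(0.833333)
  = −0.75 × (-0.182322) = 0.136742 substitutions/site.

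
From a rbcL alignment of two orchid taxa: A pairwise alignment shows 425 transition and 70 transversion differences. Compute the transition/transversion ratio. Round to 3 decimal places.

R = 425/70 = 6.071428… ≈ 6.071 (to 3 d.p.).

6.071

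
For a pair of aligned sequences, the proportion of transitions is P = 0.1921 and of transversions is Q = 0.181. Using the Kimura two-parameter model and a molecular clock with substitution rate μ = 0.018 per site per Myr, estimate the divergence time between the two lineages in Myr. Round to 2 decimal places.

14.69

Under the Kimura two-parameter model, d = −½ ln(1 − 2P − Q) − ¼ ln(1 − 2Q).
1 − 2P − Q = 0.4348, giving −½ ln(0.4348) = 0.416435.
1 − 2Q = 0.638, giving −¼ ln(0.638) = 0.112354.
d = 0.416435 + 0.112354 = 0.528789.
Under a molecular clock d = 2μt, so t = d/(2μ) = 0.528789 / (2 × 0.018) = 14.69 Myr.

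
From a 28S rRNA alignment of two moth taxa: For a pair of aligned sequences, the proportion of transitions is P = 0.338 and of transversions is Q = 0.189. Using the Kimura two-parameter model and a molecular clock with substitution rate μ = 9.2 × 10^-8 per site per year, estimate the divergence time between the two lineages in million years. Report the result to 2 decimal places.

6.09

Under the Kimura two-parameter model, d = −½ ln(1 − 2P − Q) − ¼ ln(1 − 2Q).
1 − 2P − Q = 0.135, giving −½ ln(0.135) = 1.001240.
1 − 2Q = 0.622, giving −¼ ln(0.622) = 0.118704.
d = 1.001240 + 0.118704 = 1.119944.
Under a molecular clock d = 2μt, so t = d/(2μ) = 1.119944 / (2 × 9.2 × 10^-8) = 6.09 million years.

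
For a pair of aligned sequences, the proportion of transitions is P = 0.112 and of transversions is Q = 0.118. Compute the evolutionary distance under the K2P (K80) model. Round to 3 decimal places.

Under the Kimura two-parameter model, d = −½ ln(1 − 2P − Q) − ¼ ln(1 − 2Q).
1 − 2P − Q = 0.658, giving −½ ln(0.658) = 0.209275.
1 − 2Q = 0.764, giving −¼ ln(0.764) = 0.067297.
d = 0.209275 + 0.067297 = 0.276572.

0.277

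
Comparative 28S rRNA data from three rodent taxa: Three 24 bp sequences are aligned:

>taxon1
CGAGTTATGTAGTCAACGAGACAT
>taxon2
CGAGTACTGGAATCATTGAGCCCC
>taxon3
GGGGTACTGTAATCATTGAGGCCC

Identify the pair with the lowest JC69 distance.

taxon2 and taxon3

taxon1–taxon2: 9/24 differ, p = 0.375, d = 0.520.
taxon1–taxon3: 10/24 differ, p = 0.417, d = 0.608.
taxon2–taxon3: 4/24 differ, p = 0.167, d = 0.188.
The smallest distance is between taxon2 and taxon3.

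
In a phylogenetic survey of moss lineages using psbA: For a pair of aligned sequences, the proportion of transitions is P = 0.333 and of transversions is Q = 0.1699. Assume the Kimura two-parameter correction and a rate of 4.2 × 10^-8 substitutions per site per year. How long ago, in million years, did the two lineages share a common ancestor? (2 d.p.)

11.99

Under the Kimura two-parameter model, d = −½ ln(1 − 2P − Q) − ¼ ln(1 − 2Q).
1 − 2P − Q = 0.1641, giving −½ ln(0.1641) = 0.903640.
1 − 2Q = 0.6602, giving −¼ ln(0.6602) = 0.103803.
d = 0.903640 + 0.103803 = 1.007443.
Under a molecular clock d = 2μt, so t = d/(2μ) = 1.007443 / (2 × 4.2 × 10^-8) = 11.99 million years.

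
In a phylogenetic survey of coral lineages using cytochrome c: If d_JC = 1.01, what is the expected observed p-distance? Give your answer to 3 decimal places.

0.555

p = (3/4)(1 − e^(−4d/3)) = 0.75 × (1 − e^(-1.346667)) = 0.75 × (1 − 0.260106) = 0.554921.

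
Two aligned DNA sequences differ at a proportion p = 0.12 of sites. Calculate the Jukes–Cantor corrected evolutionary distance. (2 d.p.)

d = −(3/4) ln(1 − 4p/3) = −0.75 ln(1 − 0.16) = −0.75 ln(0.84)
  = −0.75 × (-0.174353) = 0.130765 substitutions/site.

0.13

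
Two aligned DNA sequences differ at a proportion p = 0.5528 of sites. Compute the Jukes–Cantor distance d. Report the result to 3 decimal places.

d = −(3/4) ln(1 − 4p/3) = −0.75 ln(1 − 0.737067) = −0.75 ln(0.262933)
  = −0.75 × (-1.335856) = 1.001892 substitutions/site.

1.002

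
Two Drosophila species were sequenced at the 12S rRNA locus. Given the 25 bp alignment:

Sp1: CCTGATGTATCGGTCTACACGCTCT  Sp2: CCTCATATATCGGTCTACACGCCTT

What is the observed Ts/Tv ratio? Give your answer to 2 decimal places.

Transitions are A↔G and C↔T; transversions are all other mismatches.
Transitions: 3. Transversions: 1.
R = 3/1 = 3.00.

3.00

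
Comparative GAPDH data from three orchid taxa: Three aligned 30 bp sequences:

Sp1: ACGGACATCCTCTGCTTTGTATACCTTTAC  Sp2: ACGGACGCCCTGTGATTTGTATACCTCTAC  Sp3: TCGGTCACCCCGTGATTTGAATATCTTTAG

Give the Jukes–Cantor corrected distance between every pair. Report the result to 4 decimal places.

d(Sp1,Sp2) = 0.1885, d(Sp1,Sp3) = 0.3831, d(Sp2,Sp3) = 0.3295

Sp1–Sp2: 5/30 sites differ → p ≈ 0.166667, d = −0.75 ln(1 − 0.222223) = 0.188487 ≈ 0.1885.
Sp1–Sp3: 9/30 sites differ → p = 0.3, d = −0.75 ln(1 − 0.4) = 0.383119 ≈ 0.3831.
Sp2–Sp3: 8/30 sites differ → p ≈ 0.266667, d = −0.75 ln(1 − 0.355556) = 0.329526 ≈ 0.3295.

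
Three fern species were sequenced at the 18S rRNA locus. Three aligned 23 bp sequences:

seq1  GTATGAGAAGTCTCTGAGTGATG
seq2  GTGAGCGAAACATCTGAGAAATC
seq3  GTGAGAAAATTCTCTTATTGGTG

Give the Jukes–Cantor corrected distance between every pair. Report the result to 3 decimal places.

d(seq1,seq2) = 0.553, d(seq1,seq3) = 0.390, d(seq2,seq3) = 0.761

seq1–seq2: 9/23 sites differ → p ≈ 0.391304, d = −0.75 ln(1 − 0.521739) = 0.553199 ≈ 0.553.
seq1–seq3: 7/23 sites differ → p ≈ 0.304348, d = −0.75 ln(1 − 0.405797) = 0.390401 ≈ 0.390.
seq2–seq3: 11/23 sites differ → p ≈ 0.478261, d = −0.75 ln(1 − 0.637681) = 0.761423 ≈ 0.761.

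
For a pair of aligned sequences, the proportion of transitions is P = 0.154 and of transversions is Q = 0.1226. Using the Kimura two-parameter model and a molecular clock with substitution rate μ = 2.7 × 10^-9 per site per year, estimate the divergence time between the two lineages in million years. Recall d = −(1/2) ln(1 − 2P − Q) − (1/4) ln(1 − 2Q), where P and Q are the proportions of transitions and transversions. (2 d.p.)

Under the Kimura two-parameter model, d = −½ ln(1 − 2P − Q) − ¼ ln(1 − 2Q).
1 − 2P − Q = 0.5694, giving −½ ln(0.5694) = 0.281586.
1 − 2Q = 0.7548, giving −¼ ln(0.7548) = 0.070326.
d = 0.281586 + 0.070326 = 0.351912.
Under a molecular clock d = 2μt, so t = d/(2μ) = 0.351912 / (2 × 2.7 × 10^-9) = 65.17 million years.

65.17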